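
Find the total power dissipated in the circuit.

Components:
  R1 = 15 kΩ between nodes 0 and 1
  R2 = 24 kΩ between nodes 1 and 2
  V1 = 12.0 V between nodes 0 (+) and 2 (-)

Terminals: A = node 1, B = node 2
Nodal analysis, taking node 2 as the 0 V reference.
Source V1 fixes V_0 = 12 V.
KCL at each unknown node (sum of currents leaving = 0; resistances in Ω):
  Node 1: (V_1 - 12)/15000 + (V_1 - 0)/24000 = 0
Collecting terms: 0.0001083 × V_1 = 0.0008  =>  V_1 = 7.385 V
Power in each resistor, P = (ΔV)²/R:
  P_R1 = (12 - 7.385)²/15000 = 0.00142 W
  P_R2 = (7.385 - 0)²/24000 = 0.002272 W
P_total = P_R1 + P_R2 = 0.003692 W

Final answer: 0.003692 W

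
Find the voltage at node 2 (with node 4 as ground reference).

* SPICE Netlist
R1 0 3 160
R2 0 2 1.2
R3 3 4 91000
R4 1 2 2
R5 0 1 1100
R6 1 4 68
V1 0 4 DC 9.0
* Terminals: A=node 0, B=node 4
Nodal analysis, taking node 4 as the 0 V reference.
Source V1 fixes V_0 = 9 V.
KCL at each unknown node (sum of currents leaving = 0; resistances in Ω):
  Node 1: (V_1 - V_2)/2 + (V_1 - 9)/1100 + (V_1 - 0)/68 = 0
  Node 2: (V_2 - 9)/1.2 + (V_2 - V_1)/2 = 0
  Node 3: (V_3 - 9)/160 + (V_3 - 0)/91000 = 0
Collecting terms (coefficients in siemens):
  0.5156·V_1 - 0.5·V_2 = 0.008182
  1.333·V_2 - 0.5·V_1 = 7.5
  0.006261·V_3 = 0.05625
Solving these 3 simultaneous equations (Gaussian elimination) gives:
  V_1 = 8.597 V, V_2 = 8.849 V, V_3 = 8.984 V
The requested potential is V_2 = 8.849 V.

Final answer: V_2 = 8.849 V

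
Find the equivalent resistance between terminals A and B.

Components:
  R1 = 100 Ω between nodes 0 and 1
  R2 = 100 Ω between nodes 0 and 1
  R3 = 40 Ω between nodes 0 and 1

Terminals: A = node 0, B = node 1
Reduce the network between node 0 (A) and node 1 (B) by series/parallel combination:
  Rp1 = R1 ‖ R2 ‖ R3 (parallel, all between nodes 0 and 1) = 1/(1/100 + 1/100 + 1/40) = 22.22 Ω
R_eq = 22.22 Ω

Final answer: 22.22 Ω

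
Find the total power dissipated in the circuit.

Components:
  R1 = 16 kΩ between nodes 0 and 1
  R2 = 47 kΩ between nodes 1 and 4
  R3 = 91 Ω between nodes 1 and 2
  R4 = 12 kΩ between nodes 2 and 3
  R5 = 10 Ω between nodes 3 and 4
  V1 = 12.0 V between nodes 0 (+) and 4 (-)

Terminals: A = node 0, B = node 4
Nodal analysis, taking node 4 as the 0 V reference.
Source V1 fixes V_0 = 12 V.
KCL at each unknown node (sum of currents leaving = 0; resistances in Ω):
  Node 1: (V_1 - 12)/16000 + (V_1 - 0)/47000 + (V_1 - V_2)/91 = 0
  Node 2: (V_2 - V_1)/91 + (V_2 - V_3)/12000 = 0
  Node 3: (V_3 - V_2)/12000 + (V_3 - 0)/10 = 0
Collecting terms (coefficients in siemens):
  0.01107·V_1 - 0.01099·V_2 = 0.00075
  0.01107·V_2 - 0.01099·V_1 - 0.00008333·V_3 = 0
  0.1001·V_3 - 0.00008333·V_2 = 0
Solving these 3 simultaneous equations (Gaussian elimination) gives:
  V_1 = 4.507 V, V_2 = 4.473 V, V_3 = 0.003724 V
Power in each resistor, P = (ΔV)²/R:
  P_R1 = (12 - 4.507)²/16000 = 0.003509 W
  P_R2 = (4.507 - 0)²/47000 = 0.0004322 W
  P_R3 = (4.507 - 4.473)²/91 = 0.00001262 W
  P_R4 = (4.473 - 0.003724)²/12000 = 0.001664 W
  P_R5 = (0.003724 - 0)²/10 = 0.000001387 W
P_total = P_R1 + P_R2 + P_R3 + P_R4 + P_R5 = 0.00562 W

Final answer: 0.00562 W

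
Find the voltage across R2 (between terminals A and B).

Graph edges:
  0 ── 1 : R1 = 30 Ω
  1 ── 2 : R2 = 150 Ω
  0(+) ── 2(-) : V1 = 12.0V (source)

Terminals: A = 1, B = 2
R1 and R2 are in series across V1 (node 0 → node 1 → node 2), and the output A–B is taken across R2, so this is a voltage divider.
Series current: I = V1/(R1 + R2) = 12/(30 + 150) = 12/180 = 0.06667 A
V_R2 = I × R2 = V1 × R2/(R1 + R2) = 12 × 150/180 = 10 V

Final answer: 10 V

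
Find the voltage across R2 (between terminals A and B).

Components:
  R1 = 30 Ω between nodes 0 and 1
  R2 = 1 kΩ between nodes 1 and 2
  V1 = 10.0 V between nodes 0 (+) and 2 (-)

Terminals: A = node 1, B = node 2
R1 and R2 are in series across V1 (node 0 → node 1 → node 2), and the output A–B is taken across R2, so this is a voltage divider.
Series current: I = V1/(R1 + R2) = 10/(30 + 1000) = 10/1030 = 0.009709 A
V_R2 = I × R2 = V1 × R2/(R1 + R2) = 10 × 1000/1030 = 9.709 V

Final answer: 9.709 V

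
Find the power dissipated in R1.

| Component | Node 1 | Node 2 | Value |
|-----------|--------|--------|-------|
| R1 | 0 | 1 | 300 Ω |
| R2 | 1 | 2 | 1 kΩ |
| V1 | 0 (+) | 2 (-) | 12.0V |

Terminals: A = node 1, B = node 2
Nodal analysis, taking node 2 as the 0 V reference.
Source V1 fixes V_0 = 12 V.
KCL at each unknown node (sum of currents leaving = 0; resistances in Ω):
  Node 1: (V_1 - 12)/300 + (V_1 - 0)/1000 = 0
Collecting terms: 0.004333 × V_1 = 0.04  =>  V_1 = 9.231 V
I_R1 = (V_0 - V_1)/R1 = (12 - 9.231)/300 = 0.009231 A
P_R1 = I_R1² × R1 = (0.009231)² × 300 = 0.02556 W

Final answer: 0.02556 W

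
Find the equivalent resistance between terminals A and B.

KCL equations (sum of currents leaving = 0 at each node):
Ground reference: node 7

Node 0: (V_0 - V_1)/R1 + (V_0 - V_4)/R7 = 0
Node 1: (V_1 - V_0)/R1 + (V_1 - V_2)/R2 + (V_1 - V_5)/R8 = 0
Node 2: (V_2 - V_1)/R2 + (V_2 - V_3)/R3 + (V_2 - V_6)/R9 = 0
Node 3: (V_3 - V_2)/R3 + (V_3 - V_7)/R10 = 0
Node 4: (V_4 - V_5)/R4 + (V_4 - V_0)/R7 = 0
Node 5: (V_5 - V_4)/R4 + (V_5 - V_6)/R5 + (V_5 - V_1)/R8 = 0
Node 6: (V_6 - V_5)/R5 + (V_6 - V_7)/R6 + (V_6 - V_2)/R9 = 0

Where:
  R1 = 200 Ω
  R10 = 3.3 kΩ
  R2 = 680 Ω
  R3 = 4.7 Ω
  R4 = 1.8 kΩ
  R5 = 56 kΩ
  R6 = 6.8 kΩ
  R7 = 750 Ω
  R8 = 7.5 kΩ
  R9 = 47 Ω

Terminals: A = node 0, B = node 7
The network is not a plain series/parallel combination. Inject a 1 A test current into terminal A (node 0) and return it from terminal B (node 7); then R_eq = V_A / (1 A).
Nodal analysis, taking node 7 as the 0 V reference.
Current source I_test pushes 1 A into node 0 and draws it out of node 7.
KCL at each unknown node (sum of currents leaving = 0; resistances in Ω):
  Node 0: (V_0 - V_1)/200 + (V_0 - V_4)/750 - 1 = 0
  Node 1: (V_1 - V_0)/200 + (V_1 - V_2)/680 + (V_1 - V_5)/7500 = 0
  Node 2: (V_2 - V_1)/680 + (V_2 - V_3)/4.7 + (V_2 - V_6)/47 = 0
  Node 3: (V_3 - V_2)/4.7 + (V_3 - 0)/3300 = 0
  Node 4: (V_4 - V_0)/750 + (V_4 - V_5)/1800 = 0
  Node 5: (V_5 - V_1)/7500 + (V_5 - V_4)/1800 + (V_5 - V_6)/56000 = 0
  Node 6: (V_6 - V_2)/47 + (V_6 - V_5)/56000 + (V_6 - 0)/6800 = 0
Collecting terms (coefficients in siemens):
  0.006333·V_0 - 0.005·V_1 - 0.001333·V_4 = 1
  0.006604·V_1 - 0.005·V_0 - 0.001471·V_2 - 0.0001333·V_5 = 0
  0.2355·V_2 - 0.001471·V_1 - 0.2128·V_3 - 0.02128·V_6 = 0
  0.2131·V_3 - 0.2128·V_2 = 0
  0.001889·V_4 - 0.001333·V_0 - 0.0005556·V_5 = 0
  0.0007067·V_5 - 0.0001333·V_1 - 0.0005556·V_4 - 0.00001786·V_6 = 0
  0.02144·V_6 - 0.02128·V_2 - 0.00001786·V_5 = 0
Solving these 7 simultaneous equations (Gaussian elimination) gives:
  V_0 = 3093 V, V_1 = 2899 V, V_2 = 2229 V, V_3 = 2226 V
  V_4 = 3070 V, V_5 = 3016 V, V_6 = 2214 V
R_eq = V_0 / 1 A = 3093 Ω = 3.093 kΩ

Final answer: 3.093 kΩ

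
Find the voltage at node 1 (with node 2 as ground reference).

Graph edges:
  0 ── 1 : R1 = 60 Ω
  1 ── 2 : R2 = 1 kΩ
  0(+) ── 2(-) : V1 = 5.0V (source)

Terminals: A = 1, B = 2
Nodal analysis, taking node 2 as the 0 V reference.
Source V1 fixes V_0 = 5 V.
KCL at each unknown node (sum of currents leaving = 0; resistances in Ω):
  Node 1: (V_1 - 5)/60 + (V_1 - 0)/1000 = 0
Collecting terms: 0.01767 × V_1 = 0.08333  =>  V_1 = 4.717 V
The requested potential is V_1 = 4.717 V.

Final answer: V_1 = 4.717 V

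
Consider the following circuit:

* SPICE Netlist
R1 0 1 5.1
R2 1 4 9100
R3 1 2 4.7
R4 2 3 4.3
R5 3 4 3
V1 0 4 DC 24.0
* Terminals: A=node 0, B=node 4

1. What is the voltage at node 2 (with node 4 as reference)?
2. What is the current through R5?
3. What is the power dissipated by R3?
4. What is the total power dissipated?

Nodal analysis, taking node 4 as the 0 V reference.
Source V1 fixes V_0 = 24 V.
KCL at each unknown node (sum of currents leaving = 0; resistances in Ω):
  Node 1: (V_1 - 24)/5.1 + (V_1 - 0)/9100 + (V_1 - V_2)/4.7 = 0
  Node 2: (V_2 - V_1)/4.7 + (V_2 - V_3)/4.3 = 0
  Node 3: (V_3 - V_2)/4.3 + (V_3 - 0)/3 = 0
Collecting terms (coefficients in siemens):
  0.409·V_1 - 0.2128·V_2 = 4.706
  0.4453·V_2 - 0.2128·V_1 - 0.2326·V_3 = 0
  0.5659·V_3 - 0.2326·V_2 = 0
Solving these 3 simultaneous equations (Gaussian elimination) gives:
  V_1 = 16.84 V, V_2 = 10.24 V, V_3 = 4.209 V
Part 1:
  Read off the nodal solution: V_2 = 10.24 V
Part 2:
  I_R5 = (V_3 - V_4)/R5 = (4.209 - 0)/3 = 1.403 A
  Magnitude: I_R5 = 1.403 A
Part 3:
  I_R3 = (V_1 - V_2)/R3 = (16.84 - 10.24)/4.7 = 1.403 A
  P_R3 = I_R3² × R3 = (1.403)² × 4.7 = 9.251 W
Part 4:
  Power in each resistor, P = (ΔV)²/R:
    P_R1 = (24 - 16.84)²/5.1 = 10.06 W
    P_R2 = (16.84 - 0)²/9100 = 0.03115 W
    P_R3 = (16.84 - 10.24)²/4.7 = 9.251 W
    P_R4 = (10.24 - 4.209)²/4.3 = 8.464 W
    P_R5 = (4.209 - 0)²/3 = 5.905 W
  P_total = P_R1 + P_R2 + P_R3 + P_R4 + P_R5 = 33.72 W

Final answers:
1. V_2 = 10.24 V
2. I_R5 = 1.403 A
3. P_R3 = 9.251 W
4. P_total = 33.72 W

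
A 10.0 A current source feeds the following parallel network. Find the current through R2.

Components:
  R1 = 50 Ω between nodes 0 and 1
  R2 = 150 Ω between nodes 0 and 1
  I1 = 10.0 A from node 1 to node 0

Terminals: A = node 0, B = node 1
All resistors sit directly between nodes 0 and 1, so they are in parallel and share one voltage V; the full source current 10 A splits among them.
1/R_par = 1/50 + 1/150 = 0.02667 S  =>  R_par = 37.5 Ω
V = I × R_par = 10 × 37.5 = 375 V
I_R2 = V/R2 = 375/150 = 2.5 A

Final answer: 2.5 A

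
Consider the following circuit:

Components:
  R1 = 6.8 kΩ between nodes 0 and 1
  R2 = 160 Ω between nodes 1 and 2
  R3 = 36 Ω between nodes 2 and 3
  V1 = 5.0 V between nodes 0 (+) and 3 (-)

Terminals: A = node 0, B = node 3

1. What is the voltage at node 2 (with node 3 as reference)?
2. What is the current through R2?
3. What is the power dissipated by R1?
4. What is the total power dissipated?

Nodal analysis, taking node 3 as the 0 V reference.
Source V1 fixes V_0 = 5 V.
KCL at each unknown node (sum of currents leaving = 0; resistances in Ω):
  Node 1: (V_1 - 5)/6800 + (V_1 - V_2)/160 = 0
  Node 2: (V_2 - V_1)/160 + (V_2 - 0)/36 = 0
Collecting terms (coefficients in siemens):
  0.006397·V_1 - 0.00625·V_2 = 0.0007353
  0.03403·V_2 - 0.00625·V_1 = 0
Determinant D = (0.006397)(0.03403) - (-0.00625)(-0.00625) = 0.0001786
V_1 = [(0.0007353)(0.03403) - (-0.00625)(0)]/D = 0.1401 V
V_2 = [(0.006397)(0) - (0.0007353)(-0.00625)]/D = 0.02573 V
Part 1:
  Read off the nodal solution: V_2 = 0.02573 V
Part 2:
  I_R2 = (V_1 - V_2)/R2 = (0.1401 - 0.02573)/160 = 0.0007147 A
  Magnitude: I_R2 = 0.0007147 A
Part 3:
  I_R1 = (V_0 - V_1)/R1 = (5 - 0.1401)/6800 = 0.0007147 A
  P_R1 = I_R1² × R1 = (0.0007147)² × 6800 = 0.003473 W
Part 4:
  Power in each resistor, P = (ΔV)²/R:
    P_R1 = (5 - 0.1401)²/6800 = 0.003473 W
    P_R2 = (0.1401 - 0.02573)²/160 = 0.00008173 W
    P_R3 = (0.02573 - 0)²/36 = 0.00001839 W
  P_total = P_R1 + P_R2 + P_R3 = 0.003573 W

Final answers:
1. V_2 = 0.02573 V
2. I_R2 = 0.0007147 A
3. P_R1 = 0.003473 W
4. P_total = 0.003573 W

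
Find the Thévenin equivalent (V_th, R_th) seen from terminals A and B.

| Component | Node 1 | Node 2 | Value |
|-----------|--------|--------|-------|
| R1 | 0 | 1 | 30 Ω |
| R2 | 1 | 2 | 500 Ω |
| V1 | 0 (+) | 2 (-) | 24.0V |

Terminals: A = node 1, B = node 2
Step 1 — V_th is the open-circuit voltage V_A - V_B (nothing connected across the terminals).
Nodal analysis, taking node 2 as the 0 V reference.
Source V1 fixes V_0 = 24 V.
KCL at each unknown node (sum of currents leaving = 0; resistances in Ω):
  Node 1: (V_1 - 24)/30 + (V_1 - 0)/500 = 0
Collecting terms: 0.03533 × V_1 = 0.8  =>  V_1 = 22.64 V
V_th = V_1 - V_2 = 22.64 - 0 = 22.64 V
Step 2 — R_th: zero the source — replace V1 by a short circuit (node 2 merges into node 0) — and find the resistance seen between A (node 1) and B (node 0).
Reduce the network between node 1 (A) and node 0 (B) by series/parallel combination:
  Rp1 = R1 ‖ R2 (parallel, both between nodes 0 and 1) = 1/(1/30 + 1/500) = 28.3 Ω
R_th = 28.3 Ω

Final answer: V_th = 22.64 V, R_th = 28.3 Ω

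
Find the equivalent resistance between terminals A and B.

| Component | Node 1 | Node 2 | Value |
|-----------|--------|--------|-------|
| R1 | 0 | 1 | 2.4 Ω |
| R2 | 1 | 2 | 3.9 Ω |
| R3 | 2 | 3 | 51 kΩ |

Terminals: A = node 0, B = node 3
Reduce the network between node 0 (A) and node 3 (B) by series/parallel combination:
  Rs1 = R1 + R2 (series, joined only at node 1) = 2.4 + 3.9 = 6.3 Ω
  Rs2 = R3 + Rs1 (series, joined only at node 2) = 51000 + 6.3 = 51010 Ω
R_eq = 51.01 kΩ

Final answer: 51.01 kΩ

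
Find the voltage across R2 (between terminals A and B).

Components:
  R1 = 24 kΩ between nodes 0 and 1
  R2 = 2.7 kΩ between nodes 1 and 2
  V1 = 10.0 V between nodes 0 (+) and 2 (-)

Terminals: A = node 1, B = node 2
R1 and R2 are in series across V1 (node 0 → node 1 → node 2), and the output A–B is taken across R2, so this is a voltage divider.
Series current: I = V1/(R1 + R2) = 10/(24000 + 2700) = 10/26700 = 0.0003745 A
V_R2 = I × R2 = V1 × R2/(R1 + R2) = 10 × 2700/26700 = 1.011 V

Final answer: 1.011 V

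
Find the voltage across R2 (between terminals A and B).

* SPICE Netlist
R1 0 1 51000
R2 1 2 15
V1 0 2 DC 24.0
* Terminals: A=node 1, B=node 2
R1 and R2 are in series across V1 (node 0 → node 1 → node 2), and the output A–B is taken across R2, so this is a voltage divider.
Series current: I = V1/(R1 + R2) = 24/(51000 + 15) = 24/51020 = 0.0004704 A
V_R2 = I × R2 = V1 × R2/(R1 + R2) = 24 × 15/51020 = 0.007057 V

Final answer: 0.007057 V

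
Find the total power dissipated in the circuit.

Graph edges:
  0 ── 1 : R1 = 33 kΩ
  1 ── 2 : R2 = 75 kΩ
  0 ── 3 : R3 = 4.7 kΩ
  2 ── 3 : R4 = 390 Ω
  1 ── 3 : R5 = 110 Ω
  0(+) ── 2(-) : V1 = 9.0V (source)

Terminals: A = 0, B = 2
Nodal analysis, taking node 2 as the 0 V reference.
Source V1 fixes V_0 = 9 V.
KCL at each unknown node (sum of currents leaving = 0; resistances in Ω):
  Node 1: (V_1 - 9)/33000 + (V_1 - 0)/75000 + (V_1 - V_3)/110 = 0
  Node 3: (V_3 - 9)/4700 + (V_3 - 0)/390 + (V_3 - V_1)/110 = 0
Collecting terms (coefficients in siemens):
  0.009135·V_1 - 0.009091·V_3 = 0.0002727
  0.01187·V_3 - 0.009091·V_1 = 0.001915
Determinant D = (0.009135)(0.01187) - (-0.009091)(-0.009091) = 0.00002576
V_1 = [(0.0002727)(0.01187) - (-0.009091)(0.001915)]/D = 0.8014 V
V_3 = [(0.009135)(0.001915) - (0.0002727)(-0.009091)]/D = 0.7752 V
Power in each resistor, P = (ΔV)²/R:
  P_R1 = (9 - 0.8014)²/33000 = 0.002037 W
  P_R2 = (0.8014 - 0)²/75000 = 0.000008562 W
  P_R3 = (9 - 0.7752)²/4700 = 0.01439 W
  P_R4 = (0 - 0.7752)²/390 = 0.001541 W
  P_R5 = (0.8014 - 0.7752)²/110 = 0.000006218 W
P_total = P_R1 + P_R2 + P_R3 + P_R4 + P_R5 = 0.01799 W

Final answer: 0.01799 W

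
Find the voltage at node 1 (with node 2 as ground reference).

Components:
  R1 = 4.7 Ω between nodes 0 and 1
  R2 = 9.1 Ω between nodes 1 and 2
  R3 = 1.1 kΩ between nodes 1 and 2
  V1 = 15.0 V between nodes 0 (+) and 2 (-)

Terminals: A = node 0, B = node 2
Nodal analysis, taking node 2 as the 0 V reference.
Source V1 fixes V_0 = 15 V.
KCL at each unknown node (sum of currents leaving = 0; resistances in Ω):
  Node 1: (V_1 - 15)/4.7 + (V_1 - 0)/9.1 + (V_1 - 0)/1100 = 0
Collecting terms: 0.3236 × V_1 = 3.191  =>  V_1 = 9.864 V
The requested potential is V_1 = 9.864 V.

Final answer: V_1 = 9.864 V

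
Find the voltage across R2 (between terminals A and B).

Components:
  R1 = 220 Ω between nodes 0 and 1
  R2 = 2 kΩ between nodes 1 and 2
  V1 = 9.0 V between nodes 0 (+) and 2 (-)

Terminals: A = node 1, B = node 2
R1 and R2 are in series across V1 (node 0 → node 1 → node 2), and the output A–B is taken across R2, so this is a voltage divider.
Series current: I = V1/(R1 + R2) = 9/(220 + 2000) = 9/2220 = 0.004054 A
V_R2 = I × R2 = V1 × R2/(R1 + R2) = 9 × 2000/2220 = 8.108 V

Final answer: 8.108 V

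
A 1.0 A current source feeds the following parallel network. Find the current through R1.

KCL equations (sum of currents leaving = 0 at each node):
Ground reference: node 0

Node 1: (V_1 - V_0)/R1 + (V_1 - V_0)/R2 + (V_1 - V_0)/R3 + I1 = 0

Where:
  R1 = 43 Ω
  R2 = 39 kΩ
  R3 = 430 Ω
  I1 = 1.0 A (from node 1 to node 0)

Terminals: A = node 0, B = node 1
All resistors sit directly between nodes 0 and 1, so they are in parallel and share one voltage V; the full source current 1 A splits among them.
1/R_par = 1/43 + 1/39000 + 1/430 = 0.02561 S  =>  R_par = 39.05 Ω
V = I × R_par = 1 × 39.05 = 39.05 V
I_R1 = V/R1 = 39.05/43 = 0.9082 A

Final answer: 0.9082 A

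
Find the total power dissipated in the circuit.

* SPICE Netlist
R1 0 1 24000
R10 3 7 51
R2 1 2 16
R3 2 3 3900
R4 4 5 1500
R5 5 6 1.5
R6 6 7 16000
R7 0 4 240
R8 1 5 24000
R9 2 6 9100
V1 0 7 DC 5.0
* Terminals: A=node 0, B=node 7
Nodal analysis, taking node 7 as the 0 V reference.
Source V1 fixes V_0 = 5 V.
KCL at each unknown node (sum of currents leaving = 0; resistances in Ω):
  Node 1: (V_1 - 5)/24000 + (V_1 - V_2)/16 + (V_1 - V_5)/24000 = 0
  Node 2: (V_2 - V_1)/16 + (V_2 - V_3)/3900 + (V_2 - V_6)/9100 = 0
  Node 3: (V_3 - V_2)/3900 + (V_3 - 0)/51 = 0
  Node 4: (V_4 - V_5)/1500 + (V_4 - 5)/240 = 0
  Node 5: (V_5 - V_4)/1500 + (V_5 - V_6)/1.5 + (V_5 - V_1)/24000 = 0
  Node 6: (V_6 - V_5)/1.5 + (V_6 - 0)/16000 + (V_6 - V_2)/9100 = 0
Collecting terms (coefficients in siemens):
  0.06258·V_1 - 0.0625·V_2 - 0.00004167·V_5 = 0.0002083
  0.06287·V_2 - 0.0625·V_1 - 0.0002564·V_3 - 0.0001099·V_6 = 0
  0.01986·V_3 - 0.0002564·V_2 = 0
  0.004833·V_4 - 0.0006667·V_5 = 0.02083
  0.6674·V_5 - 0.00004167·V_1 - 0.0006667·V_4 - 0.6667·V_6 = 0
  0.6668·V_6 - 0.0001099·V_2 - 0.6667·V_5 = 0
Solving these 6 simultaneous equations (Gaussian elimination) gives:
  V_1 = 1.826 V, V_2 = 1.822 V, V_3 = 0.02352 V, V_4 = 4.861 V
  V_5 = 3.994 V, V_6 = 3.993 V
Power in each resistor, P = (ΔV)²/R:
  P_R1 = (5 - 1.826)²/24000 = 0.0004199 W
  P_R2 = (1.826 - 1.822)²/16 = 0.0000007928 W
  P_R3 = (1.822 - 0.02352)²/3900 = 0.0008294 W
  P_R4 = (4.861 - 3.994)²/1500 = 0.0005019 W
  P_R5 = (3.994 - 3.993)²/1.5 = 0.0000003574 W
  P_R6 = (3.993 - 0)²/16000 = 0.0009964 W
  P_R7 = (5 - 4.861)²/240 = 0.0000803 W
  P_R8 = (1.826 - 3.994)²/24000 = 0.0001958 W
  P_R9 = (1.822 - 3.993)²/9100 = 0.0005178 W
  P_R10 = (0.02352 - 0)²/51 = 0.00001085 W
P_total = P_R1 + P_R2 + P_R3 + P_R4 + P_R5 + P_R6 + P_R7 + P_R8 + P_R9 + P_R10 = 0.003553 W

Final answer: 0.003553 W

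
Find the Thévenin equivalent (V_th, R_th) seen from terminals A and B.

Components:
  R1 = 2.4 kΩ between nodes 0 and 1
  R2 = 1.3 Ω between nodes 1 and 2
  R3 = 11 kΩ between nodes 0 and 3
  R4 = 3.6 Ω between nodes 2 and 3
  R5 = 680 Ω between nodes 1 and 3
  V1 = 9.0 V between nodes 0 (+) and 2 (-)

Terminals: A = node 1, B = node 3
Step 1 — V_th is the open-circuit voltage V_A - V_B (nothing connected across the terminals).
Nodal analysis, taking node 2 as the 0 V reference.
Source V1 fixes V_0 = 9 V.
KCL at each unknown node (sum of currents leaving = 0; resistances in Ω):
  Node 1: (V_1 - 9)/2400 + (V_1 - 0)/1.3 + (V_1 - V_3)/680 = 0
  Node 3: (V_3 - 9)/11000 + (V_3 - 0)/3.6 + (V_3 - V_1)/680 = 0
Collecting terms (coefficients in siemens):
  0.7711·V_1 - 0.001471·V_3 = 0.00375
  0.2793·V_3 - 0.001471·V_1 = 0.0008182
Determinant D = (0.7711)(0.2793) - (-0.001471)(-0.001471) = 0.2154
V_1 = [(0.00375)(0.2793) - (-0.001471)(0.0008182)]/D = 0.004869 V
V_3 = [(0.7711)(0.0008182) - (0.00375)(-0.001471)]/D = 0.002955 V
V_th = V_1 - V_3 = 0.004869 - 0.002955 = 0.001914 V
Step 2 — R_th: zero the source — replace V1 by a short circuit (node 2 merges into node 0) — and find the resistance seen between A (node 1) and B (node 3).
Reduce the network between node 1 (A) and node 3 (B) by series/parallel combination:
  Rp1 = R1 ‖ R2 (parallel, both between nodes 0 and 1) = 1/(1/2400 + 1/1.3) = 1.299 Ω
  Rp2 = R3 ‖ R4 (parallel, both between nodes 0 and 3) = 1/(1/11000 + 1/3.6) = 3.599 Ω
  Rs1 = Rp1 + Rp2 (series, joined only at node 0) = 1.299 + 3.599 = 4.898 Ω
  Rp3 = R5 ‖ Rs1 (parallel, both between nodes 1 and 3) = 1/(1/680 + 1/4.898) = 4.863 Ω
R_th = 4.863 Ω

Final answer: V_th = 0.001914 V, R_th = 4.863 Ω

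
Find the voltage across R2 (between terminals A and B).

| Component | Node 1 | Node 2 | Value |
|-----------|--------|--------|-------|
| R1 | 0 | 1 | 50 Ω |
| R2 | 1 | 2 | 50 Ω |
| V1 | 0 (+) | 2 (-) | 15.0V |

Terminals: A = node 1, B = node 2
R1 and R2 are in series across V1 (node 0 → node 1 → node 2), and the output A–B is taken across R2, so this is a voltage divider.
Series current: I = V1/(R1 + R2) = 15/(50 + 50) = 15/100 = 0.15 A
V_R2 = I × R2 = V1 × R2/(R1 + R2) = 15 × 50/100 = 7.5 V

Final answer: 7.5 V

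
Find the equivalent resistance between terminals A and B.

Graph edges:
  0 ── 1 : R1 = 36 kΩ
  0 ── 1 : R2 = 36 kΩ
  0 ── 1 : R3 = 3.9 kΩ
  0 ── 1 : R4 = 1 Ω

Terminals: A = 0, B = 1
Reduce the network between node 0 (A) and node 1 (B) by series/parallel combination:
  Rp1 = R1 ‖ R2 ‖ R3 ‖ R4 (parallel, all between nodes 0 and 1) = 1/(1/36000 + 1/36000 + 1/3900 + 1/1) = 0.9997 Ω
R_eq = 0.9997 Ω

Final answer: 0.9997 Ω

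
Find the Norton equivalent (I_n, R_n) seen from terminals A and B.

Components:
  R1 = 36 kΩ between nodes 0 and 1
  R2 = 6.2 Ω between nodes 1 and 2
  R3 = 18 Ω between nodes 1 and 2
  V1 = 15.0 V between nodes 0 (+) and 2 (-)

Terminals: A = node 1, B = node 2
Find the Thévenin equivalent first; then I_n = V_th/R_th and R_n = R_th.
Step 1 — V_th is the open-circuit voltage V_A - V_B (nothing connected across the terminals).
Nodal analysis, taking node 2 as the 0 V reference.
Source V1 fixes V_0 = 15 V.
KCL at each unknown node (sum of currents leaving = 0; resistances in Ω):
  Node 1: (V_1 - 15)/36000 + (V_1 - 0)/6.2 + (V_1 - 0)/18 = 0
Collecting terms: 0.2169 × V_1 = 0.0004167  =>  V_1 = 0.001921 V
V_th = V_1 - V_2 = 0.001921 - 0 = 0.001921 V
Step 2 — R_th: zero the source — replace V1 by a short circuit (node 2 merges into node 0) — and find the resistance seen between A (node 1) and B (node 0).
Reduce the network between node 1 (A) and node 0 (B) by series/parallel combination:
  Rp1 = R1 ‖ R2 ‖ R3 (parallel, all between nodes 0 and 1) = 1/(1/36000 + 1/6.2 + 1/18) = 4.611 Ω
R_th = 4.611 Ω
I_n = V_th/R_th = 0.001921/4.611 = 0.0004167 A, and R_n = R_th = 4.611 Ω

Final answer: I_n = 0.0004167 A, R_n = 4.611 Ω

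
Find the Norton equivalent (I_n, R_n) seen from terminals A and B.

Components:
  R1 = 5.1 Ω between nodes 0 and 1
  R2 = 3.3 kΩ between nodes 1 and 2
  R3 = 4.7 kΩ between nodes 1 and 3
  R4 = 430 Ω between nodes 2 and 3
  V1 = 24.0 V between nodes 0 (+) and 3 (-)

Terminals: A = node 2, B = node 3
Find the Thévenin equivalent first; then I_n = V_th/R_th and R_n = R_th.
Step 1 — V_th is the open-circuit voltage V_A - V_B (nothing connected across the terminals).
Nodal analysis, taking node 3 as the 0 V reference.
Source V1 fixes V_0 = 24 V.
KCL at each unknown node (sum of currents leaving = 0; resistances in Ω):
  Node 1: (V_1 - 24)/5.1 + (V_1 - V_2)/3300 + (V_1 - 0)/4700 = 0
  Node 2: (V_2 - V_1)/3300 + (V_2 - 0)/430 = 0
Collecting terms (coefficients in siemens):
  0.1966·V_1 - 0.000303·V_2 = 4.706
  0.002629·V_2 - 0.000303·V_1 = 0
Determinant D = (0.1966)(0.002629) - (-0.000303)(-0.000303) = 0.0005167
V_1 = [(4.706)(0.002629) - (-0.000303)(0)]/D = 23.94 V
V_2 = [(0.1966)(0) - (4.706)(-0.000303)]/D = 2.76 V
V_th = V_2 - V_3 = 2.76 - 0 = 2.76 V
Step 2 — R_th: zero the source — replace V1 by a short circuit (node 3 merges into node 0) — and find the resistance seen between A (node 2) and B (node 0).
Reduce the network between node 2 (A) and node 0 (B) by series/parallel combination:
  Rp1 = R1 ‖ R3 (parallel, both between nodes 0 and 1) = 1/(1/5.1 + 1/4700) = 5.094 Ω
  Rs1 = R2 + Rp1 (series, joined only at node 1) = 3300 + 5.094 = 3305 Ω
  Rp2 = R4 ‖ Rs1 (parallel, both between nodes 0 and 2) = 1/(1/430 + 1/3305) = 380.5 Ω
R_th = 380.5 Ω
I_n = V_th/R_th = 2.76/380.5 = 0.007254 A, and R_n = R_th = 380.5 Ω

Final answer: I_n = 0.007254 A, R_n = 380.5 Ω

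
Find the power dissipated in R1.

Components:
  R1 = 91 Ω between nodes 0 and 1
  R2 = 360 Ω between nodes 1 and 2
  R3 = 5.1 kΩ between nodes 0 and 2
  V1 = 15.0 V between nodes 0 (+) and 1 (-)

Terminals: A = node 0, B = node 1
Nodal analysis, taking node 1 as the 0 V reference.
Source V1 fixes V_0 = 15 V.
KCL at each unknown node (sum of currents leaving = 0; resistances in Ω):
  Node 2: (V_2 - 0)/360 + (V_2 - 15)/5100 = 0
Collecting terms: 0.002974 × V_2 = 0.002941  =>  V_2 = 0.989 V
I_R1 = (V_0 - V_1)/R1 = (15 - 0)/91 = 0.1648 A
P_R1 = I_R1² × R1 = (0.1648)² × 91 = 2.473 W

Final answer: 2.473 W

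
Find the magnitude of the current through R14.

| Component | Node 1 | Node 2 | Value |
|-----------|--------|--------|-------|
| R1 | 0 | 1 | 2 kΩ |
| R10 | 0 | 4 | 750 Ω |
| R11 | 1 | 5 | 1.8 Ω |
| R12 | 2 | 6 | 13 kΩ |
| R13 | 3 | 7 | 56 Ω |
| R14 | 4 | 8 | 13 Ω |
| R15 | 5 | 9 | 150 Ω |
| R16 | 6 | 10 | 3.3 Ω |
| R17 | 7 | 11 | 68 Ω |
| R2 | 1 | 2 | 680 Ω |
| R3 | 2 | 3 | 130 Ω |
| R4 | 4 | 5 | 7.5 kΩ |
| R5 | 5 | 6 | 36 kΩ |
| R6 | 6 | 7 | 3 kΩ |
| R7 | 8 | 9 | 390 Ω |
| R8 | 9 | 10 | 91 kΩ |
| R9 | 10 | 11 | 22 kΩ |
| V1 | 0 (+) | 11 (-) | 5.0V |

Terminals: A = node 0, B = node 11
Nodal analysis, taking node 11 as the 0 V reference.
Source V1 fixes V_0 = 5 V.
KCL at each unknown node (sum of currents leaving = 0; resistances in Ω):
  Node 1: (V_1 - 5)/2000 + (V_1 - V_2)/680 + (V_1 - V_5)/1.8 = 0
  Node 2: (V_2 - V_1)/680 + (V_2 - V_3)/130 + (V_2 - V_6)/13000 = 0
  Node 3: (V_3 - V_2)/130 + (V_3 - V_7)/56 = 0
  Node 4: (V_4 - V_5)/7500 + (V_4 - 5)/750 + (V_4 - V_8)/13 = 0
  Node 5: (V_5 - V_4)/7500 + (V_5 - V_6)/36000 + (V_5 - V_1)/1.8 + (V_5 - V_9)/150 = 0
  Node 6: (V_6 - V_5)/36000 + (V_6 - V_7)/3000 + (V_6 - V_2)/13000 + (V_6 - V_10)/3.3 = 0
  Node 7: (V_7 - V_6)/3000 + (V_7 - V_3)/56 + (V_7 - 0)/68 = 0
  Node 8: (V_8 - V_9)/390 + (V_8 - V_4)/13 = 0
  Node 9: (V_9 - V_8)/390 + (V_9 - V_10)/91000 + (V_9 - V_5)/150 = 0
  Node 10: (V_10 - V_9)/91000 + (V_10 - 0)/22000 + (V_10 - V_6)/3.3 = 0
Collecting terms (coefficients in siemens):
  0.5575·V_1 - 0.001471·V_2 - 0.5556·V_5 = 0.0025
  0.00924·V_2 - 0.001471·V_1 - 0.007692·V_3 - 0.00007692·V_6 = 0
  0.02555·V_3 - 0.007692·V_2 - 0.01786·V_7 = 0
  0.07839·V_4 - 0.0001333·V_5 - 0.07692·V_8 = 0.006667
  0.5624·V_5 - 0.5556·V_1 - 0.0001333·V_4 - 0.00002778·V_6 - 0.006667·V_9 = 0
  0.3035·V_6 - 0.00007692·V_2 - 0.00002778·V_5 - 0.0003333·V_7 - 0.303·V_10 = 0
  0.0329·V_7 - 0.01786·V_3 - 0.0003333·V_6 = 0
  0.07949·V_8 - 0.07692·V_4 - 0.002564·V_9 = 0
  0.009242·V_9 - 0.006667·V_5 - 0.002564·V_8 - 0.00001099·V_10 = 0
  0.3031·V_10 - 0.303·V_6 - 0.00001099·V_9 = 0
Solving these 10 simultaneous equations (Gaussian elimination) gives:
  V_1 = 2.696 V, V_2 = 0.7336 V, V_3 = 0.3612 V, V_4 = 3.633 V
  V_5 = 2.699 V, V_6 = 0.4666 V, V_7 = 0.2008 V, V_8 = 3.611 V
  V_9 = 2.949 V, V_10 = 0.4667 V
I_R14 = (V_4 - V_8)/R14 = (3.633 - 3.611)/13 = 0.001698 A
|I_R14| = 0.001698 A

Final answer: |I_R14| = 0.001698 A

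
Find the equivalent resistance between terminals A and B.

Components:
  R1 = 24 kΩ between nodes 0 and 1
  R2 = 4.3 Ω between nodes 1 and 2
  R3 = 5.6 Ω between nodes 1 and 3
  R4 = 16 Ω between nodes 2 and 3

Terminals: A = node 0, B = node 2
Reduce the network between node 0 (A) and node 2 (B) by series/parallel combination:
  Rs1 = R3 + R4 (series, joined only at node 3) = 5.6 + 16 = 21.6 Ω
  Rp1 = R2 ‖ Rs1 (parallel, both between nodes 1 and 2) = 1/(1/4.3 + 1/21.6) = 3.586 Ω
  Rs2 = R1 + Rp1 (series, joined only at node 1) = 24000 + 3.586 = 24000 Ω
R_eq = 24 kΩ

Final answer: 24 kΩ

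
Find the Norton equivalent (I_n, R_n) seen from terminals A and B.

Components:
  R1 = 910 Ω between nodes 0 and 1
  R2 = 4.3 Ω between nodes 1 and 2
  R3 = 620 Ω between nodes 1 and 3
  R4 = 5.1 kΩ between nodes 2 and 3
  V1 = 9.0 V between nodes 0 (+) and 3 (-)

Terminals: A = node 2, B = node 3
Find the Thévenin equivalent first; then I_n = V_th/R_th and R_n = R_th.
Step 1 — V_th is the open-circuit voltage V_A - V_B (nothing connected across the terminals).
Nodal analysis, taking node 3 as the 0 V reference.
Source V1 fixes V_0 = 9 V.
KCL at each unknown node (sum of currents leaving = 0; resistances in Ω):
  Node 1: (V_1 - 9)/910 + (V_1 - V_2)/4.3 + (V_1 - 0)/620 = 0
  Node 2: (V_2 - V_1)/4.3 + (V_2 - 0)/5100 = 0
Collecting terms (coefficients in siemens):
  0.2353·V_1 - 0.2326·V_2 = 0.00989
  0.2328·V_2 - 0.2326·V_1 = 0
Determinant D = (0.2353)(0.2328) - (-0.2326)(-0.2326) = 0.0006768
V_1 = [(0.00989)(0.2328) - (-0.2326)(0)]/D = 3.401 V
V_2 = [(0.2353)(0) - (0.00989)(-0.2326)]/D = 3.398 V
V_th = V_2 - V_3 = 3.398 - 0 = 3.398 V
Step 2 — R_th: zero the source — replace V1 by a short circuit (node 3 merges into node 0) — and find the resistance seen between A (node 2) and B (node 0).
Reduce the network between node 2 (A) and node 0 (B) by series/parallel combination:
  Rp1 = R1 ‖ R3 (parallel, both between nodes 0 and 1) = 1/(1/910 + 1/620) = 368.8 Ω
  Rs1 = R2 + Rp1 (series, joined only at node 1) = 4.3 + 368.8 = 373.1 Ω
  Rp2 = R4 ‖ Rs1 (parallel, both between nodes 0 and 2) = 1/(1/5100 + 1/373.1) = 347.6 Ω
R_th = 347.6 Ω
I_n = V_th/R_th = 3.398/347.6 = 0.009776 A, and R_n = R_th = 347.6 Ω

Final answer: I_n = 0.009776 A, R_n = 347.6 Ω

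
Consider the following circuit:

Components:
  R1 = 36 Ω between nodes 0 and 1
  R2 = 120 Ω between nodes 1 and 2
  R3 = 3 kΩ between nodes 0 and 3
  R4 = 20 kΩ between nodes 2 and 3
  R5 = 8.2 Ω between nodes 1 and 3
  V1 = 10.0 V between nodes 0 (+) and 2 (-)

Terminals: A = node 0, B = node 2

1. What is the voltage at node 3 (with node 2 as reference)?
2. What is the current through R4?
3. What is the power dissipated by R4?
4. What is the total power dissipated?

Nodal analysis, taking node 2 as the 0 V reference.
Source V1 fixes V_0 = 10 V.
KCL at each unknown node (sum of currents leaving = 0; resistances in Ω):
  Node 1: (V_1 - 10)/36 + (V_1 - 0)/120 + (V_1 - V_3)/8.2 = 0
  Node 3: (V_3 - 10)/3000 + (V_3 - 0)/20000 + (V_3 - V_1)/8.2 = 0
Collecting terms (coefficients in siemens):
  0.1581·V_1 - 0.122·V_3 = 0.2778
  0.1223·V_3 - 0.122·V_1 = 0.003333
Determinant D = (0.1581)(0.1223) - (-0.122)(-0.122) = 0.004464
V_1 = [(0.2778)(0.1223) - (-0.122)(0.003333)]/D = 7.703 V
V_3 = [(0.1581)(0.003333) - (0.2778)(-0.122)]/D = 7.706 V
Part 1:
  Read off the nodal solution: V_3 = 7.706 V
Part 2:
  I_R4 = (V_2 - V_3)/R4 = (0 - 7.706)/20000 = -0.0003853 A
  Magnitude: I_R4 = 0.0003853 A
Part 3:
  I_R4 = (V_2 - V_3)/R4 = (0 - 7.706)/20000 = -0.0003853 A
  P_R4 = I_R4² × R4 = (-0.0003853)² × 20000 = 0.002969 W
Part 4:
  Power in each resistor, P = (ΔV)²/R:
    P_R1 = (10 - 7.703)²/36 = 0.1466 W
    P_R2 = (7.703 - 0)²/120 = 0.4944 W
    P_R3 = (10 - 7.706)²/3000 = 0.001754 W
    P_R4 = (0 - 7.706)²/20000 = 0.002969 W
    P_R5 = (7.703 - 7.706)²/8.2 = 0.00000118 W
  P_total = P_R1 + P_R2 + P_R3 + P_R4 + P_R5 = 0.6458 W

Final answers:
1. V_3 = 7.706 V
2. I_R4 = 0.0003853 A
3. P_R4 = 0.002969 W
4. P_total = 0.6458 W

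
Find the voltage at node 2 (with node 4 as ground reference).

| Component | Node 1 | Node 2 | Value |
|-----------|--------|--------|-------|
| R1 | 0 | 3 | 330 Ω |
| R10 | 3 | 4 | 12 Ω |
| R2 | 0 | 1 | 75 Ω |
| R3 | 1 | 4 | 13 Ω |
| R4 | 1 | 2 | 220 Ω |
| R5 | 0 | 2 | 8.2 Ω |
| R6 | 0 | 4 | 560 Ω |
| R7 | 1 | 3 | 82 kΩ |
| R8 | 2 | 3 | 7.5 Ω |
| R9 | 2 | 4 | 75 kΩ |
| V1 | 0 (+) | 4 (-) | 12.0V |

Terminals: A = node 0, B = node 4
Nodal analysis, taking node 4 as the 0 V reference.
Source V1 fixes V_0 = 12 V.
KCL at each unknown node (sum of currents leaving = 0; resistances in Ω):
  Node 1: (V_1 - 12)/75 + (V_1 - 0)/13 + (V_1 - V_2)/220 + (V_1 - V_3)/82000 = 0
  Node 2: (V_2 - V_1)/220 + (V_2 - 12)/8.2 + (V_2 - V_3)/7.5 + (V_2 - 0)/75000 = 0
  Node 3: (V_3 - 12)/330 + (V_3 - V_1)/82000 + (V_3 - V_2)/7.5 + (V_3 - 0)/12 = 0
Collecting terms (coefficients in siemens):
  0.09481·V_1 - 0.004545·V_2 - 0.0000122·V_3 = 0.16
  0.2598·V_2 - 0.004545·V_1 - 0.1333·V_3 = 1.463
  0.2197·V_3 - 0.0000122·V_1 - 0.1333·V_2 = 0.03636
Solving these 3 simultaneous equations (Gaussian elimination) gives:
  V_1 = 2.089 V, V_2 = 8.355 V, V_3 = 5.236 V
The requested potential is V_2 = 8.355 V.

Final answer: V_2 = 8.355 V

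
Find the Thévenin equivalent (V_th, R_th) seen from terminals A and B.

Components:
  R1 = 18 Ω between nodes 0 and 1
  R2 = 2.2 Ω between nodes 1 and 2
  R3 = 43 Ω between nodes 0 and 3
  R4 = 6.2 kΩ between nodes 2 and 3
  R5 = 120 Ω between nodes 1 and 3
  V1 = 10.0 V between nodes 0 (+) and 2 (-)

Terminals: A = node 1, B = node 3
Step 1 — V_th is the open-circuit voltage V_A - V_B (nothing connected across the terminals).
Nodal analysis, taking node 2 as the 0 V reference.
Source V1 fixes V_0 = 10 V.
KCL at each unknown node (sum of currents leaving = 0; resistances in Ω):
  Node 1: (V_1 - 10)/18 + (V_1 - 0)/2.2 + (V_1 - V_3)/120 = 0
  Node 3: (V_3 - 10)/43 + (V_3 - 0)/6200 + (V_3 - V_1)/120 = 0
Collecting terms (coefficients in siemens):
  0.5184·V_1 - 0.008333·V_3 = 0.5556
  0.03175·V_3 - 0.008333·V_1 = 0.2326
Determinant D = (0.5184)(0.03175) - (-0.008333)(-0.008333) = 0.01639
V_1 = [(0.5556)(0.03175) - (-0.008333)(0.2326)]/D = 1.194 V
V_3 = [(0.5184)(0.2326) - (0.5556)(-0.008333)]/D = 7.638 V
V_th = V_1 - V_3 = 1.194 - 7.638 = -6.444 V
Step 2 — R_th: zero the source — replace V1 by a short circuit (node 2 merges into node 0) — and find the resistance seen between A (node 1) and B (node 3).
Reduce the network between node 1 (A) and node 3 (B) by series/parallel combination:
  Rp1 = R1 ‖ R2 (parallel, both between nodes 0 and 1) = 1/(1/18 + 1/2.2) = 1.96 Ω
  Rp2 = R3 ‖ R4 (parallel, both between nodes 0 and 3) = 1/(1/43 + 1/6200) = 42.7 Ω
  Rs1 = Rp1 + Rp2 (series, joined only at node 0) = 1.96 + 42.7 = 44.66 Ω
  Rp3 = R5 ‖ Rs1 (parallel, both between nodes 1 and 3) = 1/(1/120 + 1/44.66) = 32.55 Ω
R_th = 32.55 Ω

Final answer: V_th = -6.444 V, R_th = 32.55 Ω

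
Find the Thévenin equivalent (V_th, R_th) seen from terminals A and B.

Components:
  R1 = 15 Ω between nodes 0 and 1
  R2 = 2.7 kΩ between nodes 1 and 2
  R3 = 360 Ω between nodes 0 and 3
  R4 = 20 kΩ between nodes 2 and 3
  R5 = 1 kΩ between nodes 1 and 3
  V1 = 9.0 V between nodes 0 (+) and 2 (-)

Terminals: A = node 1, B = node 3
Step 1 — V_th is the open-circuit voltage V_A - V_B (nothing connected across the terminals).
Nodal analysis, taking node 2 as the 0 V reference.
Source V1 fixes V_0 = 9 V.
KCL at each unknown node (sum of currents leaving = 0; resistances in Ω):
  Node 1: (V_1 - 9)/15 + (V_1 - 0)/2700 + (V_1 - V_3)/1000 = 0
  Node 3: (V_3 - 9)/360 + (V_3 - 0)/20000 + (V_3 - V_1)/1000 = 0
Collecting terms (coefficients in siemens):
  0.06804·V_1 - 0.001·V_3 = 0.6
  0.003828·V_3 - 0.001·V_1 = 0.025
Determinant D = (0.06804)(0.003828) - (-0.001)(-0.001) = 0.0002594
V_1 = [(0.6)(0.003828) - (-0.001)(0.025)]/D = 8.949 V
V_3 = [(0.06804)(0.025) - (0.6)(-0.001)]/D = 8.869 V
V_th = V_1 - V_3 = 8.949 - 8.869 = 0.07995 V
Step 2 — R_th: zero the source — replace V1 by a short circuit (node 2 merges into node 0) — and find the resistance seen between A (node 1) and B (node 3).
Reduce the network between node 1 (A) and node 3 (B) by series/parallel combination:
  Rp1 = R1 ‖ R2 (parallel, both between nodes 0 and 1) = 1/(1/15 + 1/2700) = 14.92 Ω
  Rp2 = R3 ‖ R4 (parallel, both between nodes 0 and 3) = 1/(1/360 + 1/20000) = 353.6 Ω
  Rs1 = Rp1 + Rp2 (series, joined only at node 0) = 14.92 + 353.6 = 368.6 Ω
  Rp3 = R5 ‖ Rs1 (parallel, both between nodes 1 and 3) = 1/(1/1000 + 1/368.6) = 269.3 Ω
R_th = 269.3 Ω

Final answer: V_th = 0.07995 V, R_th = 269.3 Ω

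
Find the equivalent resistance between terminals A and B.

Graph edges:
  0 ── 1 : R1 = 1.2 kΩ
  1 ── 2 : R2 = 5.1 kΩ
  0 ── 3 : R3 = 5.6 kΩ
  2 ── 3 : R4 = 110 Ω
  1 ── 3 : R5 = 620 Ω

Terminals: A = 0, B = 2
The network is not a plain series/parallel combination. Inject a 1 A test current into terminal A (node 0) and return it from terminal B (node 2); then R_eq = V_A / (1 A).
Nodal analysis, taking node 2 as the 0 V reference.
Current source I_test pushes 1 A into node 0 and draws it out of node 2.
KCL at each unknown node (sum of currents leaving = 0; resistances in Ω):
  Node 0: (V_0 - V_1)/1200 + (V_0 - V_3)/5600 - 1 = 0
  Node 1: (V_1 - V_0)/1200 + (V_1 - 0)/5100 + (V_1 - V_3)/620 = 0
  Node 3: (V_3 - V_0)/5600 + (V_3 - V_1)/620 + (V_3 - 0)/110 = 0
Collecting terms (coefficients in siemens):
  0.001012·V_0 - 0.0008333·V_1 - 0.0001786·V_3 = 1
  0.002642·V_1 - 0.0008333·V_0 - 0.001613·V_3 = 0
  0.01088·V_3 - 0.0001786·V_0 - 0.001613·V_1 = 0
Solving these 3 simultaneous equations (Gaussian elimination) gives:
  V_0 = 1426 V, V_1 = 510.1 V, V_3 = 99 V
R_eq = V_0 / 1 A = 1426 Ω = 1.426 kΩ

Final answer: 1.426 kΩ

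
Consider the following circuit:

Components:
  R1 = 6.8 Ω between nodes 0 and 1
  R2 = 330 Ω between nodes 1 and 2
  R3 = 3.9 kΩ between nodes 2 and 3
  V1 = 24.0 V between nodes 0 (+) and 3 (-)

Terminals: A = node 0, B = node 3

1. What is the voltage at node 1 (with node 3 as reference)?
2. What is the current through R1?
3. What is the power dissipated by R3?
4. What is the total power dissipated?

Nodal analysis, taking node 3 as the 0 V reference.
Source V1 fixes V_0 = 24 V.
KCL at each unknown node (sum of currents leaving = 0; resistances in Ω):
  Node 1: (V_1 - 24)/6.8 + (V_1 - V_2)/330 = 0
  Node 2: (V_2 - V_1)/330 + (V_2 - 0)/3900 = 0
Collecting terms (coefficients in siemens):
  0.1501·V_1 - 0.00303·V_2 = 3.529
  0.003287·V_2 - 0.00303·V_1 = 0
Determinant D = (0.1501)(0.003287) - (-0.00303)(-0.00303) = 0.0004841
V_1 = [(3.529)(0.003287) - (-0.00303)(0)]/D = 23.96 V
V_2 = [(0.1501)(0) - (3.529)(-0.00303)]/D = 22.09 V
Part 1:
  Read off the nodal solution: V_1 = 23.96 V
Part 2:
  I_R1 = (V_0 - V_1)/R1 = (24 - 23.96)/6.8 = 0.005665 A
  Magnitude: I_R1 = 0.005665 A
Part 3:
  I_R3 = (V_2 - V_3)/R3 = (22.09 - 0)/3900 = 0.005665 A
  P_R3 = I_R3² × R3 = (0.005665)² × 3900 = 0.1251 W
Part 4:
  Power in each resistor, P = (ΔV)²/R:
    P_R1 = (24 - 23.96)²/6.8 = 0.0002182 W
    P_R2 = (23.96 - 22.09)²/330 = 0.01059 W
    P_R3 = (22.09 - 0)²/3900 = 0.1251 W
  P_total = P_R1 + P_R2 + P_R3 = 0.136 W

Final answers:
1. V_1 = 23.96 V
2. I_R1 = 0.005665 A
3. P_R3 = 0.1251 W
4. P_total = 0.136 W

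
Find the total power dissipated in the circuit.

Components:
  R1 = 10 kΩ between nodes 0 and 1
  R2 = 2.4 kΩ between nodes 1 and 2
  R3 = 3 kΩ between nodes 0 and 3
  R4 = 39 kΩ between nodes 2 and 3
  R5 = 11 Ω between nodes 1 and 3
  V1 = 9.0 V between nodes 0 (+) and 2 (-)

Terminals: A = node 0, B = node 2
Nodal analysis, taking node 2 as the 0 V reference.
Source V1 fixes V_0 = 9 V.
KCL at each unknown node (sum of currents leaving = 0; resistances in Ω):
  Node 1: (V_1 - 9)/10000 + (V_1 - 0)/2400 + (V_1 - V_3)/11 = 0
  Node 3: (V_3 - 9)/3000 + (V_3 - 0)/39000 + (V_3 - V_1)/11 = 0
Collecting terms (coefficients in siemens):
  0.09143·V_1 - 0.09091·V_3 = 0.0009
  0.09127·V_3 - 0.09091·V_1 = 0.003
Determinant D = (0.09143)(0.09127) - (-0.09091)(-0.09091) = 0.00007979
V_1 = [(0.0009)(0.09127) - (-0.09091)(0.003)]/D = 4.448 V
V_3 = [(0.09143)(0.003) - (0.0009)(-0.09091)]/D = 4.463 V
Power in each resistor, P = (ΔV)²/R:
  P_R1 = (9 - 4.448)²/10000 = 0.002072 W
  P_R2 = (4.448 - 0)²/2400 = 0.008242 W
  P_R3 = (9 - 4.463)²/3000 = 0.006862 W
  P_R4 = (0 - 4.463)²/39000 = 0.0005107 W
  P_R5 = (4.448 - 4.463)²/11 = 0.0000215 W
P_total = P_R1 + P_R2 + P_R3 + P_R4 + P_R5 = 0.01771 W

Final answer: 0.01771 W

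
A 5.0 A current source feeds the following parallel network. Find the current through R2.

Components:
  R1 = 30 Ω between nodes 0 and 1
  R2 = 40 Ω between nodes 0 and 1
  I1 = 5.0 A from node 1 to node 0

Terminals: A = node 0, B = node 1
All resistors sit directly between nodes 0 and 1, so they are in parallel and share one voltage V; the full source current 5 A splits among them.
1/R_par = 1/30 + 1/40 = 0.05833 S  =>  R_par = 17.14 Ω
V = I × R_par = 5 × 17.14 = 85.71 V
I_R2 = V/R2 = 85.71/40 = 2.143 A

Final answer: 2.143 A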